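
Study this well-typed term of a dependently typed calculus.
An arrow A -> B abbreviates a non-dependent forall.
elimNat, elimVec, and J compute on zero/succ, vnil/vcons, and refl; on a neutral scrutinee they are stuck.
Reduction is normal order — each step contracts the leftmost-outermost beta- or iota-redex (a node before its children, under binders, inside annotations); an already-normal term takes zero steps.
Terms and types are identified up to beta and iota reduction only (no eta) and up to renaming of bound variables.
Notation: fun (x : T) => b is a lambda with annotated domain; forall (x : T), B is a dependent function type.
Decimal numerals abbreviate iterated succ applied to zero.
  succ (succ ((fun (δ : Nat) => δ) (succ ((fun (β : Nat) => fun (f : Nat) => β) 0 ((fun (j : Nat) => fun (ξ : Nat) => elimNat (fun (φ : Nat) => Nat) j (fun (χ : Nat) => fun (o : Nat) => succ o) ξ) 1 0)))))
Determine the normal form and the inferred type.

normal form:
  3
the term's type:
  Nat


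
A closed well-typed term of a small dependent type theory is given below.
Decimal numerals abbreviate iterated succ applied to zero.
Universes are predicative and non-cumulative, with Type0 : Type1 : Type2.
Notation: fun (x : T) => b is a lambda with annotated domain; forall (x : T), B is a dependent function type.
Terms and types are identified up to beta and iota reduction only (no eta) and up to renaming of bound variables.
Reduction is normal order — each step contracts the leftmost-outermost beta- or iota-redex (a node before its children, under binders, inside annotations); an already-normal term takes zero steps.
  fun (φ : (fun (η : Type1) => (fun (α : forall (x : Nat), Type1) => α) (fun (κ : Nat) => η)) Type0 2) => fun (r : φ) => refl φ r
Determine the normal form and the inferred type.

reduced normal form:
  fun (φ : Type0) => fun (η : φ) => refl φ η
the term's type:
  forall (φ : Type0), forall (η : φ), Eq φ η η
observation: the term reaches its normal form after 3 normal-order steps.


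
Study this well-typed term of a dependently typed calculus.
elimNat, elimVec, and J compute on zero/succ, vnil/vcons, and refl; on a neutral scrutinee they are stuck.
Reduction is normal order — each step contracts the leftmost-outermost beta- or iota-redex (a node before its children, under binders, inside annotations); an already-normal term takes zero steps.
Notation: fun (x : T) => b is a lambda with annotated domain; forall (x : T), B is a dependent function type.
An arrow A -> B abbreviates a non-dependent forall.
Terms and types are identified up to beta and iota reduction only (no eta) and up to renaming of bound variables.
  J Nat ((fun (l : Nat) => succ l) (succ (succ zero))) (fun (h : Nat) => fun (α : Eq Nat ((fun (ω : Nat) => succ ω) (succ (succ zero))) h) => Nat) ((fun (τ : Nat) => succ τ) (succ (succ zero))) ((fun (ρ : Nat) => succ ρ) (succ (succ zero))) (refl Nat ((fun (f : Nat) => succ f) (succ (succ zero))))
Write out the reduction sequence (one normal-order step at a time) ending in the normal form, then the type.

normal-order reduction sequence:
  J Nat ((fun (l : Nat) => succ l) (succ (succ zero))) (fun (h : Nat) => fun (α : Eq Nat ((fun (ω : Nat) => succ ω) (succ (succ zero))) h) => Nat) ((fun (τ : Nat) => succ τ) (succ (succ zero))) ((fun (ρ : Nat) => succ ρ) (succ (succ zero))) (refl Nat ((fun (f : Nat) => succ f) (succ (succ zero))))
  ~> (fun (l : Nat) => succ l) (succ (succ zero))
  ~> succ (succ (succ zero))
the term's type:
  Nat


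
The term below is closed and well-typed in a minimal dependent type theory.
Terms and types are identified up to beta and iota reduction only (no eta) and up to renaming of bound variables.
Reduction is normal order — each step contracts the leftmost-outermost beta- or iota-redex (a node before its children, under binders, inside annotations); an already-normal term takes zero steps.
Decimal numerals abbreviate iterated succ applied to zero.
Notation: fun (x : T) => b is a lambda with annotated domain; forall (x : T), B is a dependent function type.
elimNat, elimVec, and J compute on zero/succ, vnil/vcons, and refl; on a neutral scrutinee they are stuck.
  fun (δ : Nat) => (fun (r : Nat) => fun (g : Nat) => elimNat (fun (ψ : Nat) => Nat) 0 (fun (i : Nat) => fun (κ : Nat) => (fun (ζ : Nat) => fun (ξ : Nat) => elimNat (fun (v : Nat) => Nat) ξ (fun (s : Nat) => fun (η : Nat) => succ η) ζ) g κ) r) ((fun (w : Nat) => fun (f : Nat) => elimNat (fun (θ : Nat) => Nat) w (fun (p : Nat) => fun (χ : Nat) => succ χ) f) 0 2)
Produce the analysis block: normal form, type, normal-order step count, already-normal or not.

reduced normal form:
  fun (δ : Nat) => fun (r : Nat) => elimNat (fun (g : Nat) => Nat) (elimNat (fun (ψ : Nat) => Nat) 0 (fun (i : Nat) => fun (κ : Nat) => succ κ) r) (fun (ζ : Nat) => fun (ξ : Nat) => succ ξ) r
inferred type:
  forall (δ : Nat), forall (r : Nat), Nat
reduction steps (normal order): 19
term was already normal: no
first redex: a beta-redex


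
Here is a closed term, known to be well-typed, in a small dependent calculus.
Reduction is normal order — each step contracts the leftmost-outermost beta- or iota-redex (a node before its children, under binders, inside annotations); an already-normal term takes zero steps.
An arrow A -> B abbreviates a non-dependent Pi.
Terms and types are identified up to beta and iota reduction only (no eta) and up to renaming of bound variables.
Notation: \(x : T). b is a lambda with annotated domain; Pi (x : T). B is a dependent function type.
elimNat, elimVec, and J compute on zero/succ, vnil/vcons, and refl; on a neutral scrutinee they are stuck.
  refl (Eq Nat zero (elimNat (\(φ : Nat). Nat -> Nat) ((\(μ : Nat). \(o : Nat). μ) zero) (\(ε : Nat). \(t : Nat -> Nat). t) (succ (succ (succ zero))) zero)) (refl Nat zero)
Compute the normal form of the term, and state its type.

reduced normal form:
  refl (Eq Nat zero zero) (refl Nat zero)
type:
  Eq (Eq Nat zero zero) (refl Nat zero) (refl Nat zero)
observation: reduction starts at an elimNat iota-redex, and 12 normal-order steps reach the normal form.


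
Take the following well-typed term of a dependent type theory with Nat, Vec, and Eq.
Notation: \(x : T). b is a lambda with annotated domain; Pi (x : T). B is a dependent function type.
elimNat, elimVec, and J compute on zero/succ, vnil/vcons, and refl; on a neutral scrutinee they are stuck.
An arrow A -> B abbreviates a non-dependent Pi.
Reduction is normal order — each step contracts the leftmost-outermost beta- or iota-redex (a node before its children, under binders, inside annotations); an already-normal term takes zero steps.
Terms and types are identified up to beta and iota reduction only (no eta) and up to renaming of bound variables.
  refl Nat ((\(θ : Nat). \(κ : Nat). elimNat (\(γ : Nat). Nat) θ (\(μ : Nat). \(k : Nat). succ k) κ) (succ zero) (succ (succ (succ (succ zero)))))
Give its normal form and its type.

normal form:
  refl Nat (succ (succ (succ (succ (succ zero)))))
the term's type:
  Eq Nat (succ (succ (succ (succ (succ zero))))) (succ (succ (succ (succ (succ zero)))))
observation: 15 normal-order steps separate the term from its normal form.


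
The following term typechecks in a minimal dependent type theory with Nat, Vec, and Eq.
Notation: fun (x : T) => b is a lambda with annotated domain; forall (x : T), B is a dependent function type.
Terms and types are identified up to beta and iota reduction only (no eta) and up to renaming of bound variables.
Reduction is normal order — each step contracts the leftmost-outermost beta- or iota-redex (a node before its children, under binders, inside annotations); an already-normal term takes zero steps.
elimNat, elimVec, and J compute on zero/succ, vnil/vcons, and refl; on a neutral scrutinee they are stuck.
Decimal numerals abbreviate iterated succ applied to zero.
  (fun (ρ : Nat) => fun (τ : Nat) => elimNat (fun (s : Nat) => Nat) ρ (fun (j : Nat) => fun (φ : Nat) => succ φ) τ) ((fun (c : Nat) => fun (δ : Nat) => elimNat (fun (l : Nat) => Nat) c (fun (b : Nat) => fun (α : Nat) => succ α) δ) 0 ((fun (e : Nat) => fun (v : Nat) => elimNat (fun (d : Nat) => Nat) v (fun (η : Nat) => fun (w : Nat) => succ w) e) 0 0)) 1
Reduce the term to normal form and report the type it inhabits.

reduced normal form:
  1
type:
  Nat
observation: the first redex contracted is a beta-redex; the normal form is reached in 12 normal-order steps.


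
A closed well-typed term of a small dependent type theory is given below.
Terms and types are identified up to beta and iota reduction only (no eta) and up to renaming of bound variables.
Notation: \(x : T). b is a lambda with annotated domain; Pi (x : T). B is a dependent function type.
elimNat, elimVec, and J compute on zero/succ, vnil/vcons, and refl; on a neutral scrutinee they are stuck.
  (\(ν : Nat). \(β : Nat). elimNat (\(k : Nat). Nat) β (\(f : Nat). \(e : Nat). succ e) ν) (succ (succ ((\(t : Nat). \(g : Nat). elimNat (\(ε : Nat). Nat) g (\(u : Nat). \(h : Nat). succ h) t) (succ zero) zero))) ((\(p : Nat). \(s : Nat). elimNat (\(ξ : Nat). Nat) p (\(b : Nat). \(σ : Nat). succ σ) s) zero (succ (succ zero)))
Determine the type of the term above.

inferred type:
  Nat


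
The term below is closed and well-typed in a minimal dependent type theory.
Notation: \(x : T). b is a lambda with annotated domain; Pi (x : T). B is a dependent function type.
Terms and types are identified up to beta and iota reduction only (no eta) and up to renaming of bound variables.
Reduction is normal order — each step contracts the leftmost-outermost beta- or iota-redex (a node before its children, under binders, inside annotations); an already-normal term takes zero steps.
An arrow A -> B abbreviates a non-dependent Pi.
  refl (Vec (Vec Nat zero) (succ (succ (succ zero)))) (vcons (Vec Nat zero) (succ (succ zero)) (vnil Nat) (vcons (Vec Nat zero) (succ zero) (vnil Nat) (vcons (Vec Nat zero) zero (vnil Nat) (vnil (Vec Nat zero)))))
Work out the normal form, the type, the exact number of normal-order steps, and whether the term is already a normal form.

reduced normal form:
  refl (Vec (Vec Nat zero) (succ (succ (succ zero)))) (vcons (Vec Nat zero) (succ (succ zero)) (vnil Nat) (vcons (Vec Nat zero) (succ zero) (vnil Nat) (vcons (Vec Nat zero) zero (vnil Nat) (vnil (Vec Nat zero)))))
the term's type:
  Eq (Vec (Vec Nat zero) (succ (succ (succ zero)))) (vcons (Vec Nat zero) (succ (succ zero)) (vnil Nat) (vcons (Vec Nat zero) (succ zero) (vnil Nat) (vcons (Vec Nat zero) zero (vnil Nat) (vnil (Vec Nat zero))))) (vcons (Vec Nat zero) (succ (succ zero)) (vnil Nat) (vcons (Vec Nat zero) (succ zero) (vnil Nat) (vcons (Vec Nat zero) zero (vnil Nat) (vnil (Vec Nat zero)))))
reduction steps (normal order): 0
already normal: yes


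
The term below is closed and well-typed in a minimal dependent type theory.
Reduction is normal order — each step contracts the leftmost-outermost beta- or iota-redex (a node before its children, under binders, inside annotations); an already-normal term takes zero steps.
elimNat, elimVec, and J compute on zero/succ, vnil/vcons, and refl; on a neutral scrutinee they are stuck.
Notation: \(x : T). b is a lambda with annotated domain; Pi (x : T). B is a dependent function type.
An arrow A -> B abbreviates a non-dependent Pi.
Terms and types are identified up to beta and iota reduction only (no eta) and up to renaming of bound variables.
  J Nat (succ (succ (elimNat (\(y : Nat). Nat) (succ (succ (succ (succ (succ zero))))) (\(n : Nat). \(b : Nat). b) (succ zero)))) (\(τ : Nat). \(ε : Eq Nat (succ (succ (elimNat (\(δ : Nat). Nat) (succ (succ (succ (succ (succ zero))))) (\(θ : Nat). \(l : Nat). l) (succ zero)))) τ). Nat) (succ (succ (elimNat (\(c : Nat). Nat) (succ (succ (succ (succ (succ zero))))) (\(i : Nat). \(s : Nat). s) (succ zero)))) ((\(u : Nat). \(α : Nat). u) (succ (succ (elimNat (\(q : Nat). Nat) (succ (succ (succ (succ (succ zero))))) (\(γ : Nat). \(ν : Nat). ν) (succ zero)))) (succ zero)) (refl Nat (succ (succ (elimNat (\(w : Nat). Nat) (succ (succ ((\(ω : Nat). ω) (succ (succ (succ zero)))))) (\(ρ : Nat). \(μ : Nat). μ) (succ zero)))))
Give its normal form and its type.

normal form:
  succ (succ (succ (succ (succ (succ (succ zero))))))
the term's type:
  Nat
observation: the leftmost-outermost redex is a J iota-redex, and normalization takes 5 steps.


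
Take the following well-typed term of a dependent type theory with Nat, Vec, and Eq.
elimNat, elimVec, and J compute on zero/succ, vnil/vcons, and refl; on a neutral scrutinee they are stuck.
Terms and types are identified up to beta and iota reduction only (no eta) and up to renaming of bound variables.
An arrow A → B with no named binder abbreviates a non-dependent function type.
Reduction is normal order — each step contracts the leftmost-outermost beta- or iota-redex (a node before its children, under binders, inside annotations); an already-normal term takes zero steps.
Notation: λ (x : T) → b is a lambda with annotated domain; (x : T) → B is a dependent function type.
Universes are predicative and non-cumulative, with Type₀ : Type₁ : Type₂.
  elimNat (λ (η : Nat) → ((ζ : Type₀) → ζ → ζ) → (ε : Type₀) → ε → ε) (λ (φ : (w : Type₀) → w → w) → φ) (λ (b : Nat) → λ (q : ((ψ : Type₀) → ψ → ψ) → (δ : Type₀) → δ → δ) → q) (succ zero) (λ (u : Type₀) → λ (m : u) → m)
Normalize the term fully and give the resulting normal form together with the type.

normal form:
  λ (η : Type₀) → λ (ζ : η) → ζ
inferred type:
  (η : Type₀) → η → η
observation: the first redex contracted is an elimNat iota-redex; the normal form is reached in 5 normal-order steps.


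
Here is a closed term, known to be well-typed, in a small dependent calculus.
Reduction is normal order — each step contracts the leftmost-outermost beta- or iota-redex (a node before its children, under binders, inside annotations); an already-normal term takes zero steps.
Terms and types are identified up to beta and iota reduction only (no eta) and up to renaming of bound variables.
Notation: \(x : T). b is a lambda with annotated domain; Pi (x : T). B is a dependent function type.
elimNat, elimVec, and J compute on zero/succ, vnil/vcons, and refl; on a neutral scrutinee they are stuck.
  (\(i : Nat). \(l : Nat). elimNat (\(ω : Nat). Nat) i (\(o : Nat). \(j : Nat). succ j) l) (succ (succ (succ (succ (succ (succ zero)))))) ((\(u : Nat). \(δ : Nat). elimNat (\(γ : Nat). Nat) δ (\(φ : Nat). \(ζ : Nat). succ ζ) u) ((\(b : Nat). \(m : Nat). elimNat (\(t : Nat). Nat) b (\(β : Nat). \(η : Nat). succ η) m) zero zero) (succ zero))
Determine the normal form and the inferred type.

reduced normal form:
  succ (succ (succ (succ (succ (succ (succ zero))))))
the term's type:
  Nat
observation: the term reaches its normal form after 12 normal-order steps.


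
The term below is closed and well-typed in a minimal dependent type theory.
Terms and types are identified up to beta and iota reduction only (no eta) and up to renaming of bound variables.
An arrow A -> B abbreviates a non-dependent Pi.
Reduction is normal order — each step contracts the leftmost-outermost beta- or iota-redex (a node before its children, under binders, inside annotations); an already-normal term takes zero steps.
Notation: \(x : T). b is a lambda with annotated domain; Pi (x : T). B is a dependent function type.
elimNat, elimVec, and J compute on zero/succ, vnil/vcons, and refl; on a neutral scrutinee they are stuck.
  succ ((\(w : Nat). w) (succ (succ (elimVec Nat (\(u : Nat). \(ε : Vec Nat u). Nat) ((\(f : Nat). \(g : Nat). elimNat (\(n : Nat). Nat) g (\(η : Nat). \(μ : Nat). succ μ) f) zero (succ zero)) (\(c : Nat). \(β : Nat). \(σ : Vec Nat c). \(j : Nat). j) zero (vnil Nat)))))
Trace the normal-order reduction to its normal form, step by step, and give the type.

normal-order reduction sequence:
  succ ((\(w : Nat). w) (succ (succ (elimVec Nat (\(u : Nat). \(ε : Vec Nat u). Nat) ((\(f : Nat). \(g : Nat). elimNat (\(n : Nat). Nat) g (\(η : Nat). \(μ : Nat). succ μ) f) zero (succ zero)) (\(c : Nat). \(β : Nat). \(σ : Vec Nat c). \(j : Nat). j) zero (vnil Nat)))))
  ~> succ (succ (succ (elimVec Nat (\(w : Nat). \(u : Vec Nat w). Nat) ((\(ε : Nat). \(f : Nat). elimNat (\(g : Nat). Nat) f (\(n : Nat). \(η : Nat). succ η) ε) zero (succ zero)) (\(μ : Nat). \(c : Nat). \(β : Vec Nat μ). \(σ : Nat). σ) zero (vnil Nat))))
  ~> succ (succ (succ ((\(w : Nat). \(u : Nat). elimNat (\(ε : Nat). Nat) u (\(f : Nat). \(g : Nat). succ g) w) zero (succ zero))))
  ~> succ (succ (succ ((\(w : Nat). elimNat (\(u : Nat). Nat) w (\(ε : Nat). \(f : Nat). succ f) zero) (succ zero))))
  ~> succ (succ (succ (elimNat (\(w : Nat). Nat) (succ zero) (\(u : Nat). \(ε : Nat). succ ε) zero)))
  ~> succ (succ (succ (succ zero)))
inferred type:
  Nat


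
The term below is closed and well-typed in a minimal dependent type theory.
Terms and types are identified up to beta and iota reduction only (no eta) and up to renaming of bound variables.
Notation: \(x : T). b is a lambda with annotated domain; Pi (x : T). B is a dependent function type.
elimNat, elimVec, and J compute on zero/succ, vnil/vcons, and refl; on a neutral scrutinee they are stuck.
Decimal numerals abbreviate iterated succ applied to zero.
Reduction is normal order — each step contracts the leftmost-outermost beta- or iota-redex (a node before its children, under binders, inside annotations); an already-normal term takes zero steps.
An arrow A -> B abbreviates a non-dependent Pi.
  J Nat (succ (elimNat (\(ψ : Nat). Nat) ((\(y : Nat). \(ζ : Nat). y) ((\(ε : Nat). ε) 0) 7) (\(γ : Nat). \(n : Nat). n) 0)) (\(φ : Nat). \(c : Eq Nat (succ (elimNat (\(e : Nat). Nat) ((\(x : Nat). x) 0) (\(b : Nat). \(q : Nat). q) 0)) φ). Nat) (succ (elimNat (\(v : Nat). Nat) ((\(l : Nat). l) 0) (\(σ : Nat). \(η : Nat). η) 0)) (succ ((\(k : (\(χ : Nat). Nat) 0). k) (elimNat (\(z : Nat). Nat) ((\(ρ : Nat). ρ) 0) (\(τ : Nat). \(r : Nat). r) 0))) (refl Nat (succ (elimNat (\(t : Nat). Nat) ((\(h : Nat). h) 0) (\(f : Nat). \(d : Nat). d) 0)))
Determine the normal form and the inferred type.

resulting normal form:
  1
the term's type:
  Nat
observation: the term reaches its normal form after 3 normal-order steps.


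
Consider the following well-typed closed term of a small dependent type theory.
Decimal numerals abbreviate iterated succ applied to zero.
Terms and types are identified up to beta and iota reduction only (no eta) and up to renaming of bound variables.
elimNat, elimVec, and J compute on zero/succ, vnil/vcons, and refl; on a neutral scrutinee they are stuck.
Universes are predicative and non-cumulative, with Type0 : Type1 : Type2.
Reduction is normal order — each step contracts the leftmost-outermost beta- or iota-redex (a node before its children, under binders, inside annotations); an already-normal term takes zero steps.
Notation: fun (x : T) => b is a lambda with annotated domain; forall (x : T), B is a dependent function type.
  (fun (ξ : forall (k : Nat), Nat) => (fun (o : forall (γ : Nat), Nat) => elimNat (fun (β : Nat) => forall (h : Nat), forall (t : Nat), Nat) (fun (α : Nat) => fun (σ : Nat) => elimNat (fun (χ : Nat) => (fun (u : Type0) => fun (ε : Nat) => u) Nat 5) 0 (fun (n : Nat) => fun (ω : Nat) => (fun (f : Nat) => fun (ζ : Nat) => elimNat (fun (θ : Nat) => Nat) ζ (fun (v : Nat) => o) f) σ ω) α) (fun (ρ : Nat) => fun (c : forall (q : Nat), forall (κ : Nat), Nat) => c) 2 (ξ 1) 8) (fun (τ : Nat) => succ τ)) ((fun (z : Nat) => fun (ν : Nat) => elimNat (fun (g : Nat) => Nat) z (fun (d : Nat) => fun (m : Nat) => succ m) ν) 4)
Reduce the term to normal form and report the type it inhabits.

reduced normal form:
  40
type:
  Nat
observation: normalization takes exactly 62 steps under the normal-order strategy.


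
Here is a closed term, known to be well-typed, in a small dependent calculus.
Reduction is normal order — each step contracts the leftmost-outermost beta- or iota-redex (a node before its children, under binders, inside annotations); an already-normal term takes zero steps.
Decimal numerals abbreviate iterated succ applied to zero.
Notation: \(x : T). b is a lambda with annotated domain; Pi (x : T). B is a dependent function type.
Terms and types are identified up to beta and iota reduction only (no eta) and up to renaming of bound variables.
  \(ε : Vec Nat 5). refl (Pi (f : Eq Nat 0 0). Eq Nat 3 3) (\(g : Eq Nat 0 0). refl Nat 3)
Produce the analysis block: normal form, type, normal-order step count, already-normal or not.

reduced normal form:
  \(ε : Vec Nat 5). refl (Pi (f : Eq Nat 0 0). Eq Nat 3 3) (\(g : Eq Nat 0 0). refl Nat 3)
type:
  Pi (ε : Vec Nat 5). Eq (Pi (f : Eq Nat 0 0). Eq Nat 3 3) (\(g : Eq Nat 0 0). refl Nat 3) (\(γ : Eq Nat 0 0). refl Nat 3)
normal-order step count: 0
already normal: yes


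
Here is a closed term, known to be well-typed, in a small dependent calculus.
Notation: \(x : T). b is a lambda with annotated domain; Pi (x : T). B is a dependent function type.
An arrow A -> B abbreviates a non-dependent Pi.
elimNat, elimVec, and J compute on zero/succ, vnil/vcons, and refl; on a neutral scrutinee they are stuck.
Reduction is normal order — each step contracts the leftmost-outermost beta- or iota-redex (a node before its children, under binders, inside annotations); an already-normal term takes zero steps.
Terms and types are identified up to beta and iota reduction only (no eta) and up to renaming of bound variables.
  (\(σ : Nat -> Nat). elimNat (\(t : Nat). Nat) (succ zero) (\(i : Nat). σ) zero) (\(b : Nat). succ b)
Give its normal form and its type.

normal form:
  succ zero
type:
  Nat
observation: normalization takes exactly 2 steps under the normal-order strategy.


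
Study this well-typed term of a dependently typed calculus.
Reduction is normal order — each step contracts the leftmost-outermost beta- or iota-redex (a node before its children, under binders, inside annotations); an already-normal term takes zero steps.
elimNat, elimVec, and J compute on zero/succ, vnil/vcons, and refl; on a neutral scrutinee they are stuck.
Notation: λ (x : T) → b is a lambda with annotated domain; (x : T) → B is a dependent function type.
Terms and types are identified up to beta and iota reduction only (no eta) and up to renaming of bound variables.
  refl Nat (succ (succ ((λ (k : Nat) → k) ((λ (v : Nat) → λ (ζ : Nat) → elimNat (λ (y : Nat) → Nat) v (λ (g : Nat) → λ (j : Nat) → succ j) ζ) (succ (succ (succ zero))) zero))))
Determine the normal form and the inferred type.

normal form:
  refl Nat (succ (succ (succ (succ (succ zero)))))
the term's type:
  Eq Nat (succ (succ (succ (succ (succ zero))))) (succ (succ (succ (succ (succ zero)))))
observation: normalization takes exactly 4 steps under the normal-order strategy.


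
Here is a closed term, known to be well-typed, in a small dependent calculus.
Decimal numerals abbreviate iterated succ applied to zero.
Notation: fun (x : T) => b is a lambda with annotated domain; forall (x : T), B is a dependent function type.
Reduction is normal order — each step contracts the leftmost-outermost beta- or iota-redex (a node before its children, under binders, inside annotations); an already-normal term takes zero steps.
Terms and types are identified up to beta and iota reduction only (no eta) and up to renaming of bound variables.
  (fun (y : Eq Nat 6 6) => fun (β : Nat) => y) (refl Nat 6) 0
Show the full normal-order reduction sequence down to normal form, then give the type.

normal-order reduction sequence:
  (fun (y : Eq Nat 6 6) => fun (β : Nat) => y) (refl Nat 6) 0
  ~> (fun (y : Nat) => refl Nat 6) 0
  ~> refl Nat 6
inferred type:
  Eq Nat 6 6


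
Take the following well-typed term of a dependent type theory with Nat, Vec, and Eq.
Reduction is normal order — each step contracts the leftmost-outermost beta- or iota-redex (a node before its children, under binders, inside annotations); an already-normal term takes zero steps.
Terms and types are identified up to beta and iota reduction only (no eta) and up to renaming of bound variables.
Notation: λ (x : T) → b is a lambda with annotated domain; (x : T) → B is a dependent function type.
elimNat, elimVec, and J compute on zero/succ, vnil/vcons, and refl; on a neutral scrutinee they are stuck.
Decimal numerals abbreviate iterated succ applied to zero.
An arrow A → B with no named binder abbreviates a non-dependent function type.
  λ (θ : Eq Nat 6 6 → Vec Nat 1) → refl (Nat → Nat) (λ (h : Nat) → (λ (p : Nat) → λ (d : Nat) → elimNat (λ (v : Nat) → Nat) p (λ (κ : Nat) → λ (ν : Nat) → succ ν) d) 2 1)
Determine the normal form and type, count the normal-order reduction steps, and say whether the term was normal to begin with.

reduced normal form:
  λ (θ : Eq Nat 6 6 → Vec Nat 1) → refl (Nat → Nat) (λ (h : Nat) → 3)
type:
  (Eq Nat 6 6 → Vec Nat 1) → Eq (Nat → Nat) (λ (θ : Nat) → 3) (λ (h : Nat) → 3)
normal-order step count: 6
started in normal form: no
first contracted redex: a beta-redex


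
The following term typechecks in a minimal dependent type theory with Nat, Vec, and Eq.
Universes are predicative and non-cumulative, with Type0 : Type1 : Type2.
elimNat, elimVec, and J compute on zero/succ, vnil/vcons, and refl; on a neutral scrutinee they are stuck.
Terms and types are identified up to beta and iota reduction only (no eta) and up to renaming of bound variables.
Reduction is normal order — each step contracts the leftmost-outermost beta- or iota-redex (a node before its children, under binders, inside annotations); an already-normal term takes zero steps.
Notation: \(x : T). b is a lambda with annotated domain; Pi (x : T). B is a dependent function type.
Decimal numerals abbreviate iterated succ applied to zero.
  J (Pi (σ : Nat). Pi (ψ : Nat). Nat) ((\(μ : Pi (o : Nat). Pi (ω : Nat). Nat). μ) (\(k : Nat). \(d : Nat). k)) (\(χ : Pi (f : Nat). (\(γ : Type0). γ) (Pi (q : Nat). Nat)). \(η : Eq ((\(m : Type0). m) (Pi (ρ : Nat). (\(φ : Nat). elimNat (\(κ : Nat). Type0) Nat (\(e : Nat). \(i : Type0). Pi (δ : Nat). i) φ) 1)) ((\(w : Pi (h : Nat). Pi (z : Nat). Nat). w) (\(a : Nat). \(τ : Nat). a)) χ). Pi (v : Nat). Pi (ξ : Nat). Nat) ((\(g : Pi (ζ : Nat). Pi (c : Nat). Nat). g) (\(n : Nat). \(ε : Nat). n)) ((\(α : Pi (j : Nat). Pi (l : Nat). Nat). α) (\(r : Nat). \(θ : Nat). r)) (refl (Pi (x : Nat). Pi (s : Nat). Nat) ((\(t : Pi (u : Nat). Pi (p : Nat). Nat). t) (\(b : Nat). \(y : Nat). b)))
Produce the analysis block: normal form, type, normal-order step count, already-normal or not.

resulting normal form:
  \(σ : Nat). \(ψ : Nat). σ
type:
  Pi (σ : Nat). Pi (ψ : Nat). Nat
reduction steps (normal order): 2
started in normal form: no
first contracted redex: a J iota-redex


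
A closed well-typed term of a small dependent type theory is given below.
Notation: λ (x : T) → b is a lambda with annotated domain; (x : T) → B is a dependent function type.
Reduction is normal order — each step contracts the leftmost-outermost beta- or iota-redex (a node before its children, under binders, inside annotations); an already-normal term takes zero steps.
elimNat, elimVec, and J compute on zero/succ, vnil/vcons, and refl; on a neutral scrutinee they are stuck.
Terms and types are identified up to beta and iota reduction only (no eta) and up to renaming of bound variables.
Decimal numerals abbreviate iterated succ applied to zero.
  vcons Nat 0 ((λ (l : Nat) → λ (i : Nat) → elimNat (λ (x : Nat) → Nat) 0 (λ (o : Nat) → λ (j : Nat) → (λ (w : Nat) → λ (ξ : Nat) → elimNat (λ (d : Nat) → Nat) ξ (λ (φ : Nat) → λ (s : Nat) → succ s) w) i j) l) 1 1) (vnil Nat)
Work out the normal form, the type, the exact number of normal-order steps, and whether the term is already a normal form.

reduced normal form:
  vcons Nat 0 1 (vnil Nat)
inferred type:
  Vec Nat 1
reduction steps (normal order): 12
already normal: no
first contracted redex: a beta-redex


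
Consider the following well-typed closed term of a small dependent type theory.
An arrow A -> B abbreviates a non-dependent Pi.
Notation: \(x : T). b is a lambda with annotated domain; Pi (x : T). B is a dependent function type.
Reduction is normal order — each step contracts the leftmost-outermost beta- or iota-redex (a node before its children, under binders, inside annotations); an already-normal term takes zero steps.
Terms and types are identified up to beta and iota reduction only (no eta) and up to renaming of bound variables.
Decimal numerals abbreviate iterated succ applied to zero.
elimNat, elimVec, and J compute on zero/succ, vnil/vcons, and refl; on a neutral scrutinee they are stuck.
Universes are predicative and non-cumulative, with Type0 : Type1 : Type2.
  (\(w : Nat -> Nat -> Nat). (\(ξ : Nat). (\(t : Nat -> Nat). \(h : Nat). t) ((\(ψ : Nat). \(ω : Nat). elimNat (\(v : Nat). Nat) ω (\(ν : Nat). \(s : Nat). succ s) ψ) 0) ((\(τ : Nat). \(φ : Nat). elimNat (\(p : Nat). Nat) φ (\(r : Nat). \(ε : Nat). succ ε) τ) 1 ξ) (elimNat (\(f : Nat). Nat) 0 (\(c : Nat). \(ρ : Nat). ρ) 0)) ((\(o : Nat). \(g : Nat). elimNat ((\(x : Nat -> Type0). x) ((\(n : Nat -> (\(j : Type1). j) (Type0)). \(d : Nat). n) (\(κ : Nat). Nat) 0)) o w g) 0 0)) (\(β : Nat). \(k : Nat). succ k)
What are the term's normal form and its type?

normal form:
  0
type:
  Nat
observation: the term reaches its normal form after 8 normal-order steps.


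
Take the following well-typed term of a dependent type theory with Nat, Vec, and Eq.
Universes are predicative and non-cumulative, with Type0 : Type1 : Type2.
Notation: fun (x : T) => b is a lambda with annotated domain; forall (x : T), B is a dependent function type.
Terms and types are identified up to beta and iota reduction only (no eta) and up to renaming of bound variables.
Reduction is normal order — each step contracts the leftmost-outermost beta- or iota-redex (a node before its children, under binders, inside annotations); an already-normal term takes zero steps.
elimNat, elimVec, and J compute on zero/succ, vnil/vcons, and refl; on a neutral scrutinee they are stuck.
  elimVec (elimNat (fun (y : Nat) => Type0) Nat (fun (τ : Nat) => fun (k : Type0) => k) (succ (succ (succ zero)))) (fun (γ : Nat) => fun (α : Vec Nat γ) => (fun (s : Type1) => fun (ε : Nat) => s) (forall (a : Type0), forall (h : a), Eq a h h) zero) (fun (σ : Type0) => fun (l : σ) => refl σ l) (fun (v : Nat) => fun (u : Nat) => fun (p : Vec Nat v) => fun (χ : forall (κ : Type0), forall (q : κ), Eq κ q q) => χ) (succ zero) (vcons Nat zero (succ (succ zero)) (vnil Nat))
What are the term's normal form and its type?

normal form:
  fun (y : Type0) => fun (τ : y) => refl y τ
the term's type:
  forall (y : Type0), forall (τ : y), Eq y τ τ
observation: the first redex contracted is an elimVec iota-redex; the normal form is reached in 6 normal-order steps.


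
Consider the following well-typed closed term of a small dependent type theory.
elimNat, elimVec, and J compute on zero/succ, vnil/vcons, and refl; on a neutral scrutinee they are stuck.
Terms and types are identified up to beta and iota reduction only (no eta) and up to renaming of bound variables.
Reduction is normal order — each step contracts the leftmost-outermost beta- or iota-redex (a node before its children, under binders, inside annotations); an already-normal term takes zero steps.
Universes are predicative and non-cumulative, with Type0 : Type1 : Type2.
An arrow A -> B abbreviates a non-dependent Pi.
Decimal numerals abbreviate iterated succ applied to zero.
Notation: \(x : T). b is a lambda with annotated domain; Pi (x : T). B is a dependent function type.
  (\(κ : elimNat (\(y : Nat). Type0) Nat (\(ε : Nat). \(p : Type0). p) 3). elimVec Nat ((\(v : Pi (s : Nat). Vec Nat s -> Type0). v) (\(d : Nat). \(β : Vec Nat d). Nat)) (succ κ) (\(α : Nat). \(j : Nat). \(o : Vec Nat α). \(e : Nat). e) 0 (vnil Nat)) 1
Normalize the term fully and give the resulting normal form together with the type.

normal form:
  2
the term's type:
  Nat
observation: contracting a beta-redex first, the term normalizes in 2 steps.


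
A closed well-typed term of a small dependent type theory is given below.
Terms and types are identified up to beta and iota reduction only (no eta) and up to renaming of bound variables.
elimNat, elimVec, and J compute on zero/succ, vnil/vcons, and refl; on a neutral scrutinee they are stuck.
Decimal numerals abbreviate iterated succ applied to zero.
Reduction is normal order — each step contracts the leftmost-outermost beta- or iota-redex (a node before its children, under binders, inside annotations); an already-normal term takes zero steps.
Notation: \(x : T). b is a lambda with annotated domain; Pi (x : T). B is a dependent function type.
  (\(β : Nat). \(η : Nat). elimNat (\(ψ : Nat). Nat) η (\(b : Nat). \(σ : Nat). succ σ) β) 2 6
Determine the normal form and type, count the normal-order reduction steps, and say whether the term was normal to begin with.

reduced normal form:
  8
type:
  Nat
normal-order step count: 9
term was already normal: no
first redex: a beta-redex


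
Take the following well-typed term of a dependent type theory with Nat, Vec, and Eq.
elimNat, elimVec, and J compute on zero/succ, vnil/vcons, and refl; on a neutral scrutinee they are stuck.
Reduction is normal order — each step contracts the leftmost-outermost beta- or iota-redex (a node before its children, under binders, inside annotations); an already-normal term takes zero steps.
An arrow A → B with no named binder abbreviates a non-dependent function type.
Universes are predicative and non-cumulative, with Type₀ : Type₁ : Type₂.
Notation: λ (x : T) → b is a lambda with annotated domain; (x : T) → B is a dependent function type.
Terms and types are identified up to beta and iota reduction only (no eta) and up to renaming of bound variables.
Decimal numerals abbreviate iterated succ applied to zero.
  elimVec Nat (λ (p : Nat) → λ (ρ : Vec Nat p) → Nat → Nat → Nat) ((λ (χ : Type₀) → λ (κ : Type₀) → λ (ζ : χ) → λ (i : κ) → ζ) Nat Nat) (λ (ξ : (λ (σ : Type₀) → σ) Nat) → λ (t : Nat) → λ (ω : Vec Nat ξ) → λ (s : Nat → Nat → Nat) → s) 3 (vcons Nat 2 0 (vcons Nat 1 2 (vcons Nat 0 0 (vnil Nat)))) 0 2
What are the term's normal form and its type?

reduced normal form:
  0
inferred type:
  Nat
observation: normalization takes exactly 20 steps under the normal-order strategy.


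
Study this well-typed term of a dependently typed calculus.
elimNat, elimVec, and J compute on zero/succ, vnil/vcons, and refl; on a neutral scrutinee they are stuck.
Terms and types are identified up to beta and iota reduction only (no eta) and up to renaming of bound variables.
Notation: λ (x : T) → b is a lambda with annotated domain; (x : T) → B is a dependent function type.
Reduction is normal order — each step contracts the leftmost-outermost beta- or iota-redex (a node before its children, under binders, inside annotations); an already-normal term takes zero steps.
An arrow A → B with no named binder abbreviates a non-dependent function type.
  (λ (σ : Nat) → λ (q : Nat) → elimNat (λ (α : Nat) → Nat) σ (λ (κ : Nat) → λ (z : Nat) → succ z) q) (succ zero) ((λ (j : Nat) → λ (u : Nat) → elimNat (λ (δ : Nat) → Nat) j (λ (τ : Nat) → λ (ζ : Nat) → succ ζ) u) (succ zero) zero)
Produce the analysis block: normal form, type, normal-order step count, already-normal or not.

normal form:
  succ (succ zero)
the term's type:
  Nat
steps to reach normal form (normal order): 9
started in normal form: no
first redex: a beta-redex


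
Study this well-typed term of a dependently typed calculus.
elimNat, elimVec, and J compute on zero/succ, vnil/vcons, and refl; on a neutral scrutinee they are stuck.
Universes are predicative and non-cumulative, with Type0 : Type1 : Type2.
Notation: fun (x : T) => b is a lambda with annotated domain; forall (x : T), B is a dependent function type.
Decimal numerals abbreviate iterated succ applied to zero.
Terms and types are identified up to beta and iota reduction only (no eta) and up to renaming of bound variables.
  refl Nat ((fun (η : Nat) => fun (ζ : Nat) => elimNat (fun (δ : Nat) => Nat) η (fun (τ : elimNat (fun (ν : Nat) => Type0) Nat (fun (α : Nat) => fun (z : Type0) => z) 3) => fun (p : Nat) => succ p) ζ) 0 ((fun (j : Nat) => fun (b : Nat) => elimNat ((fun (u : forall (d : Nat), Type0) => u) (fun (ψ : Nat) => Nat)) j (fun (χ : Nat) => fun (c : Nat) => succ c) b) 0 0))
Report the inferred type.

inferred type:
  Eq Nat 0 0


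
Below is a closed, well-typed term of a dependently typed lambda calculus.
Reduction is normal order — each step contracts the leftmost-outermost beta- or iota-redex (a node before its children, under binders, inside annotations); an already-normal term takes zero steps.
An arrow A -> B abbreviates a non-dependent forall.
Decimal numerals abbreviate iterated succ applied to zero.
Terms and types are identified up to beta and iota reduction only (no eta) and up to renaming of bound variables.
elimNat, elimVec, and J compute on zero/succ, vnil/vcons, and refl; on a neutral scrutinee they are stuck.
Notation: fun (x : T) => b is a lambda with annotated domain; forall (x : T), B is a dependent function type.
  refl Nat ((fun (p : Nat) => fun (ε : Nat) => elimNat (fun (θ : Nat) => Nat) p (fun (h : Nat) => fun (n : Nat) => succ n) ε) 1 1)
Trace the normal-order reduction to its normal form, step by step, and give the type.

normal-order reduction sequence:
  refl Nat ((fun (p : Nat) => fun (ε : Nat) => elimNat (fun (θ : Nat) => Nat) p (fun (h : Nat) => fun (n : Nat) => succ n) ε) 1 1)
  ~> refl Nat ((fun (p : Nat) => elimNat (fun (ε : Nat) => Nat) 1 (fun (θ : Nat) => fun (h : Nat) => succ h) p) 1)
  ~> refl Nat (elimNat (fun (p : Nat) => Nat) 1 (fun (ε : Nat) => fun (θ : Nat) => succ θ) 1)
  ~> refl Nat ((fun (p : Nat) => fun (ε : Nat) => succ ε) 0 (elimNat (fun (θ : Nat) => Nat) 1 (fun (h : Nat) => fun (n : Nat) => succ n) 0))
  ~> refl Nat ((fun (p : Nat) => succ p) (elimNat (fun (ε : Nat) => Nat) 1 (fun (θ : Nat) => fun (h : Nat) => succ h) 0))
  ~> refl Nat (succ (elimNat (fun (p : Nat) => Nat) 1 (fun (ε : Nat) => fun (θ : Nat) => succ θ) 0))
  ~> refl Nat 2
type:
  Eq Nat 2 2


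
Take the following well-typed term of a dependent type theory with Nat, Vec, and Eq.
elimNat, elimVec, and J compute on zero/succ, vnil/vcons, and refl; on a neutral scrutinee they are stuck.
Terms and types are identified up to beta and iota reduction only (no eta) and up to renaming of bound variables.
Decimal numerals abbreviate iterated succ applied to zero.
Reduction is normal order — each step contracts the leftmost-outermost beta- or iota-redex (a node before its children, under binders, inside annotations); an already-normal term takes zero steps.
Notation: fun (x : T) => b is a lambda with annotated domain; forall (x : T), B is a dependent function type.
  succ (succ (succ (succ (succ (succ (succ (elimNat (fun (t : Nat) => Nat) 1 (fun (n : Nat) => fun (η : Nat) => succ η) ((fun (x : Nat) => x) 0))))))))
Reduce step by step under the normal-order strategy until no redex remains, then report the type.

normal-order reduction sequence:
  succ (succ (succ (succ (succ (succ (succ (elimNat (fun (t : Nat) => Nat) 1 (fun (n : Nat) => fun (η : Nat) => succ η) ((fun (x : Nat) => x) 0))))))))
  ~> succ (succ (succ (succ (succ (succ (succ (elimNat (fun (t : Nat) => Nat) 1 (fun (n : Nat) => fun (η : Nat) => succ η) 0)))))))
  ~> 8
inferred type:
  Nat


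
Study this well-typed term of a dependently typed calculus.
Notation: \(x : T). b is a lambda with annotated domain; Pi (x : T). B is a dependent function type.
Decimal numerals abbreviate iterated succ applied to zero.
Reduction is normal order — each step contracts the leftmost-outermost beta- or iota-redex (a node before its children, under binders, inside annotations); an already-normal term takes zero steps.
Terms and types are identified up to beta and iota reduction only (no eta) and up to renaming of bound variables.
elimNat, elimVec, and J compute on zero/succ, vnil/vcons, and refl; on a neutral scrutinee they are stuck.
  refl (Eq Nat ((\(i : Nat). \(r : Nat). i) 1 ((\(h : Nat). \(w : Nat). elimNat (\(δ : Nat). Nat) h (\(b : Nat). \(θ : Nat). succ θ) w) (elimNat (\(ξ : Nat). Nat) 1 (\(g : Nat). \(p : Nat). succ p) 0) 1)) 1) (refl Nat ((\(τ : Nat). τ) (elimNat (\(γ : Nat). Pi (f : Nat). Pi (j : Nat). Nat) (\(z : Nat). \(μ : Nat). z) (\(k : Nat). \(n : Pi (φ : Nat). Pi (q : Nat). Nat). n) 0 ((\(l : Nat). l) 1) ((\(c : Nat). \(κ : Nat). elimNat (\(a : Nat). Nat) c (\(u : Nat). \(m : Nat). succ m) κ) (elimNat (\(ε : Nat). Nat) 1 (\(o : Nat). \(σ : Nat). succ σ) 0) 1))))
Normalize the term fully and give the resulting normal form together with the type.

normal form:
  refl (Eq Nat 1 1) (refl Nat 1)
type:
  Eq (Eq Nat 1 1) (refl Nat 1) (refl Nat 1)
observation: 7 normal-order steps normalize the term, beginning with a beta-redex.
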